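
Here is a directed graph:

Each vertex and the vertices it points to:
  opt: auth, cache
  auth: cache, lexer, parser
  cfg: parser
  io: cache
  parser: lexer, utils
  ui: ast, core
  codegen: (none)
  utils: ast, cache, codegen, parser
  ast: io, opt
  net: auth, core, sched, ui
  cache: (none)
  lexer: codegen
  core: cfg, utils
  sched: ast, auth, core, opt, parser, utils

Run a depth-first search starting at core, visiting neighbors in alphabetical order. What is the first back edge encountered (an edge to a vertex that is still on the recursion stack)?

auth→parser

DFS from core (visiting neighbors in alphabetical order); mark gray on enter, black on exit:
core gray
  cfg gray
    parser gray
      lexer gray
        codegen gray
        codegen black
      lexer black
      utils gray
        ast gray
          io gray
            cache gray
            cache black
          io black
          opt gray
            auth gray
              auth→cache: cache black — skip
              auth→lexer: lexer black — skip
              auth→parser: parser is gray → back edge
First back edge: auth → parser.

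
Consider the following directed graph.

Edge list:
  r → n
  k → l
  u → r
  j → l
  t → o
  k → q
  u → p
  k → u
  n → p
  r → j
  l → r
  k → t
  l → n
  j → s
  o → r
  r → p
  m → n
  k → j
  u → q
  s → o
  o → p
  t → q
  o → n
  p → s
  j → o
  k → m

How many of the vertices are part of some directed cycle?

A vertex is on a directed cycle iff it belongs to a strongly connected component of size ≥ 2 (or has a self-loop).
The vertices on cycles are {j, l, n, o, p, r, s} — 7 in total.

7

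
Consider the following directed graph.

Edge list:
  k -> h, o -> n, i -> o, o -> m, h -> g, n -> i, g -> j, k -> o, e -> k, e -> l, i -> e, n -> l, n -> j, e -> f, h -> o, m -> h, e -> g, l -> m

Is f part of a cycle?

f lies on a cycle iff there is a path from f back to itself.
Exploring from f, it never reaches itself; equivalently, its strongly connected component is a singleton.

No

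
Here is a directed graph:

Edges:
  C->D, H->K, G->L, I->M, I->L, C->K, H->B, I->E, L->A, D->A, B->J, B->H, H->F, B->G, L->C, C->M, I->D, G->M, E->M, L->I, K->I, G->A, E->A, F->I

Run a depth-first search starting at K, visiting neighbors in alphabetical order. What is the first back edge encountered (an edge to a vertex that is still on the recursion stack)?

C->K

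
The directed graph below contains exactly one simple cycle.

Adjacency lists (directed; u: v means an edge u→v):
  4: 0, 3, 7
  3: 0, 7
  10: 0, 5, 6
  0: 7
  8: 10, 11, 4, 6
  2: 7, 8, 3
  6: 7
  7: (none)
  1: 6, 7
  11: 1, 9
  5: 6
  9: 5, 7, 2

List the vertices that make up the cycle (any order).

DFS with gray/black marking from 8:
8 gray
  10 gray
    0 gray
      7 gray
      7 black
    0 black
    5 gray
      6 gray
        6→7: 7 black — skip
      6 black
    5 black
    10→6: 6 black — skip
  10 black
  11 gray
    1 gray
      1→6: 6 black — skip
      1→7: 7 black — skip
    1 black
    9 gray
      9→5: 5 black — skip
      9→7: 7 black — skip
      2 gray
        2→7: 7 black — skip
        2→8: 8 is gray → back edge
Back edge closes the cycle 8 → 11 → 9 → 2 → 8; its vertices are {2, 8, 9, 11}.

2, 8, 9, 11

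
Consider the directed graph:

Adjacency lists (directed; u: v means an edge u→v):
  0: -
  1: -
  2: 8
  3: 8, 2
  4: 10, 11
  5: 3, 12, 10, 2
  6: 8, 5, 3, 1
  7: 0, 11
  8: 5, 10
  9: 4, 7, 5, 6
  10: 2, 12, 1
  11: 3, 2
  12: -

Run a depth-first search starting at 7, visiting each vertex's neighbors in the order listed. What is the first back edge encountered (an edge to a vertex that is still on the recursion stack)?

DFS from 7 (visiting each vertex's neighbors in the order listed); mark gray on enter, black on exit:
7 gray
  0 gray
  0 black
  11 gray
    3 gray
      8 gray
        5 gray
          5→3: 3 is gray → back edge
First back edge: 5 → 3.

5→3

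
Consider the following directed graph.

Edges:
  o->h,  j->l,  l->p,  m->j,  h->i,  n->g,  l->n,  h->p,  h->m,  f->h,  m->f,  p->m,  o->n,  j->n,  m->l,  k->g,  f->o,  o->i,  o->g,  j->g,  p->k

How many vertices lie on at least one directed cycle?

7

A vertex is on a directed cycle iff it belongs to a strongly connected component of size ≥ 2 (or has a self-loop).
The vertices on cycles are {f, h, j, l, m, o, p} — 7 in total.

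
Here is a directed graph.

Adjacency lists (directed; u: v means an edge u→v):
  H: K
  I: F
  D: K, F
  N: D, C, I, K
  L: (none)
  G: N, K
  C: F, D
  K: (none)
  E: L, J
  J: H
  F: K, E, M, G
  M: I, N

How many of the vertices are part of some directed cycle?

A vertex is on a directed cycle iff it belongs to a strongly connected component of size ≥ 2 (or has a self-loop).
The vertices on cycles are {C, D, F, G, I, M, N} — 7 in total.

7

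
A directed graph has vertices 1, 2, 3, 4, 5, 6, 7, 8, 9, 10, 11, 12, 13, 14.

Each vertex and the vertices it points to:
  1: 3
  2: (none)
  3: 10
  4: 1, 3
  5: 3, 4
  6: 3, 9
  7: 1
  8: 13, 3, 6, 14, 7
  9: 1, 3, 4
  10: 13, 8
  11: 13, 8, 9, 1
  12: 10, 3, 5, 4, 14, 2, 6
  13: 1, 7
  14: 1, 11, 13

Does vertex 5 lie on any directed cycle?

5 lies on a cycle iff there is a path from 5 back to itself.
Exploring from 5, it never reaches itself; equivalently, its strongly connected component is a singleton.

No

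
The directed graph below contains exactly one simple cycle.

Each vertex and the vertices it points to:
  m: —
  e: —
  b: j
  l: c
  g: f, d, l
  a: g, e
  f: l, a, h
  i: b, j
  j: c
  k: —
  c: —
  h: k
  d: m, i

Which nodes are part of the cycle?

DFS with gray/black marking from g:
g gray
  f gray
    l gray
      c gray
      c black
    l black
    a gray
      a→g: g is gray → back edge
Back edge closes the cycle g → f → a → g; its vertices are {a, f, g}.

a, f, g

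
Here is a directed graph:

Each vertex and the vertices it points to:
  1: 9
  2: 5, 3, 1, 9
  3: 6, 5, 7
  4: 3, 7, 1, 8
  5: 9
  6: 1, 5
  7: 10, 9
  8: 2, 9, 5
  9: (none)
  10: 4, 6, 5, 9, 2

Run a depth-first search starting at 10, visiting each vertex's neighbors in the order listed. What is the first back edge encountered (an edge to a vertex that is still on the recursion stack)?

7→10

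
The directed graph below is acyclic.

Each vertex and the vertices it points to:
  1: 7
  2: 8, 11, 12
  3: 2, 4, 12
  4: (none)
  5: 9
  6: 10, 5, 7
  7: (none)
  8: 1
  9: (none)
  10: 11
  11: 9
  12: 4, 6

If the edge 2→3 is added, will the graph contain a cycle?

Adding 2→3 creates a cycle iff 3 can already reach 2.
Path from 3: 3 → 2.
So 3 → … → 2 → 3 is a cycle.

Yes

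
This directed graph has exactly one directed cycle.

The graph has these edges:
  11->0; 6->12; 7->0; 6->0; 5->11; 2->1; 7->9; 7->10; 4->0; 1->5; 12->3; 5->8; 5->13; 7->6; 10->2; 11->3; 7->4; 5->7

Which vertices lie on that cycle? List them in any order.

DFS with gray/black marking from 5:
5 gray
  7 gray
    10 gray
      2 gray
        1 gray
          1→5: 5 is gray → back edge
Back edge closes the cycle 5 → 7 → 10 → 2 → 1 → 5; its vertices are {1, 2, 5, 7, 10}.

1, 2, 5, 7, 10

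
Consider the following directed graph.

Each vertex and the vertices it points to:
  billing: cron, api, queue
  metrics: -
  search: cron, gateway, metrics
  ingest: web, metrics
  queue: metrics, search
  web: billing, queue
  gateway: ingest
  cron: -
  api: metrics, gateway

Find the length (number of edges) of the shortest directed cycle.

5

For each vertex v, BFS finds the shortest path from v back to v.
The shortest such closed walk is ingest → web → billing → api → gateway → ingest, length 5.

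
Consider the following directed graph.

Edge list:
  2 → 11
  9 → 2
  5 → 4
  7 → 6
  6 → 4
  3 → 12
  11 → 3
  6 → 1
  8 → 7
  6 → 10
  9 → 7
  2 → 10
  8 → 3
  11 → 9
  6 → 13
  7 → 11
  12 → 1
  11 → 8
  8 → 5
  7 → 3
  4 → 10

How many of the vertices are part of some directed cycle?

A vertex is on a directed cycle iff it belongs to a strongly connected component of size ≥ 2 (or has a self-loop).
The vertices on cycles are {2, 7, 8, 9, 11} — 5 in total.

5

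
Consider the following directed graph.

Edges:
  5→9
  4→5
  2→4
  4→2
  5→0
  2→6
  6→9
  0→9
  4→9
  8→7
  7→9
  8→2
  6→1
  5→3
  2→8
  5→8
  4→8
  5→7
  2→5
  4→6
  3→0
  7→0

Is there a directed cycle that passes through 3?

No

3 lies on a cycle iff there is a path from 3 back to itself.
Exploring from 3, it never reaches itself; equivalently, its strongly connected component is a singleton.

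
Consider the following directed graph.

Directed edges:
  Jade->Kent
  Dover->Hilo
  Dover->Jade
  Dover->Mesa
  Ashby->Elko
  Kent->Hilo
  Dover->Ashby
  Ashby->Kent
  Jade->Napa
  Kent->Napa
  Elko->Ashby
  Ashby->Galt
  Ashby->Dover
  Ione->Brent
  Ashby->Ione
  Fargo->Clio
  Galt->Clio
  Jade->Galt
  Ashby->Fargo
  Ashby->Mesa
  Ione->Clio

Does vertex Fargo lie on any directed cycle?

Fargo lies on a cycle iff there is a path from Fargo back to itself.
Exploring from Fargo, it never reaches itself; equivalently, its strongly connected component is a singleton.

No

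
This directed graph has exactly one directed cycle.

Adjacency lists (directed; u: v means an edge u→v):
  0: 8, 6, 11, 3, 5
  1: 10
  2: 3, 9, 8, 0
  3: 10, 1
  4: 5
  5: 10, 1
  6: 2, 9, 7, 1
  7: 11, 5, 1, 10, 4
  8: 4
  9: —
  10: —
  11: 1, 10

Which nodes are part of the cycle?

DFS with gray/black marking from 6:
6 gray
  2 gray
    3 gray
      10 gray
      10 black
      1 gray
        1→10: 10 black — skip
      1 black
    3 black
    9 gray
    9 black
    8 gray
      4 gray
        5 gray
          5→10: 10 black — skip
          5→1: 1 black — skip
        5 black
      4 black
    8 black
    0 gray
      0→8: 8 black — skip
      0→6: 6 is gray → back edge
Back edge closes the cycle 6 → 2 → 0 → 6; its vertices are {0, 2, 6}.

0, 2, 6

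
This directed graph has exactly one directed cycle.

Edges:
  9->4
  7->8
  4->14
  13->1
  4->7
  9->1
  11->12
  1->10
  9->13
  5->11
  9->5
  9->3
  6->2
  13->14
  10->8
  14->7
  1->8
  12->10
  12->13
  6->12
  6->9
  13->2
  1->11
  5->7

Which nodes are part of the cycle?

DFS with gray/black marking from 13:
13 gray
  1 gray
    11 gray
      12 gray
        10 gray
          8 gray
          8 black
        10 black
        12→13: 13 is gray → back edge
Back edge closes the cycle 13 → 1 → 11 → 12 → 13; its vertices are {1, 11, 12, 13}.

1, 11, 12, 13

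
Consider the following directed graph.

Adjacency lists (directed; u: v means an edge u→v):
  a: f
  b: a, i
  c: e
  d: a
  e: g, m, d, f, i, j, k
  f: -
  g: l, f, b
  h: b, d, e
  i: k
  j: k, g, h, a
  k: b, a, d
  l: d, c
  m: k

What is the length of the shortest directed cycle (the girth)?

3

For each vertex v, BFS finds the shortest path from v back to v.
The shortest such closed walk is e → j → h → e, length 3.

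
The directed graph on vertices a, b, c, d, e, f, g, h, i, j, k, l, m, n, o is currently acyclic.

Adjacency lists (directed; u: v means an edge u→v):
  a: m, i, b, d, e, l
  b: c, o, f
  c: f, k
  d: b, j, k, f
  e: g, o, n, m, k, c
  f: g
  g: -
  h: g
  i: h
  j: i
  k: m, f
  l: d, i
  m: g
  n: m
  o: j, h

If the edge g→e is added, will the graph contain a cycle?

Yes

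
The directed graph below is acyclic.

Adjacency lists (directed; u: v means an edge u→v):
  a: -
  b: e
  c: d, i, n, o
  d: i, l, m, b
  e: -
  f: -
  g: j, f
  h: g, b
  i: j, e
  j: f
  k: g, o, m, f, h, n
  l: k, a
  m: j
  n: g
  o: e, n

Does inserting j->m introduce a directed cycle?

Yes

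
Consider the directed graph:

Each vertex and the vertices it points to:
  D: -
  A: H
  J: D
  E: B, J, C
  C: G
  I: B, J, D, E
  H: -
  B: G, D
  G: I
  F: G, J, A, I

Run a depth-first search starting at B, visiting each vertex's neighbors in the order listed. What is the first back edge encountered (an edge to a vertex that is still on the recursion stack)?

I->B

DFS from B (visiting each vertex's neighbors in the order listed); mark gray on enter, black on exit:
B gray
  G gray
    I gray
      I→B: B is gray → back edge
First back edge: I → B.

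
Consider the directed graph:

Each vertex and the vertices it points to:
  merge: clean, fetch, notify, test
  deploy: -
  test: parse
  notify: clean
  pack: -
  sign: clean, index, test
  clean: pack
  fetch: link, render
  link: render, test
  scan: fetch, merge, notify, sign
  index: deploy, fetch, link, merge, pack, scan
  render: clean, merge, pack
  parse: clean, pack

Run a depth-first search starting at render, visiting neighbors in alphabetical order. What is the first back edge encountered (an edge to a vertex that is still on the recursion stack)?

link->render

DFS from render (visiting neighbors in alphabetical order); mark gray on enter, black on exit:
render gray
  clean gray
    pack gray
    pack black
  clean black
  merge gray
    merge→clean: clean black — skip
    fetch gray
      link gray
        link→render: render is gray → back edge
First back edge: link → render.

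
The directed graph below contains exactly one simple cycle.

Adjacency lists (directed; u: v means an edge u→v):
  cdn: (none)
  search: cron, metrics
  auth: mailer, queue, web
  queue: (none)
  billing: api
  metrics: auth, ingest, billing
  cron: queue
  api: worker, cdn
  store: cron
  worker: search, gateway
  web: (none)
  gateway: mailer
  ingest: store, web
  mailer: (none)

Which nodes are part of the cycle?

api, search, worker, billing, metrics

DFS with gray/black marking from metrics:
metrics gray
  auth gray
    mailer gray
    mailer black
    queue gray
    queue black
    web gray
    web black
  auth black
  ingest gray
    store gray
      cron gray
        cron→queue: queue black — skip
      cron black
    store black
    ingest→web: web black — skip
  ingest black
  billing gray
    api gray
      worker gray
        search gray
          search→cron: cron black — skip
          search→metrics: metrics is gray → back edge
Back edge closes the cycle metrics → billing → api → worker → search → metrics; its vertices are {api, search, worker, billing, metrics}.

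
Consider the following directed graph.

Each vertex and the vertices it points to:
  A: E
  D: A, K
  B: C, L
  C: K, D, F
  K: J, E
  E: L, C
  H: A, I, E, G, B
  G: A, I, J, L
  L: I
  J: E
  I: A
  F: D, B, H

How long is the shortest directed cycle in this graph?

For each vertex v, BFS finds the shortest path from v back to v.
The shortest such closed walk is C → K → E → C, length 3.

3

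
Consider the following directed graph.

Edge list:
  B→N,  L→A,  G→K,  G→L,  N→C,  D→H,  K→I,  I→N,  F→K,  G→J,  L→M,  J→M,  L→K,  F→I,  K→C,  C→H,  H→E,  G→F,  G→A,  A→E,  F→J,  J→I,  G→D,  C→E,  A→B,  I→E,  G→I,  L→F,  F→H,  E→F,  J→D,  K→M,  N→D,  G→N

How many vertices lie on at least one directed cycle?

9

A vertex is on a directed cycle iff it belongs to a strongly connected component of size ≥ 2 (or has a self-loop).
The vertices on cycles are {C, D, E, F, H, I, J, K, N} — 9 in total.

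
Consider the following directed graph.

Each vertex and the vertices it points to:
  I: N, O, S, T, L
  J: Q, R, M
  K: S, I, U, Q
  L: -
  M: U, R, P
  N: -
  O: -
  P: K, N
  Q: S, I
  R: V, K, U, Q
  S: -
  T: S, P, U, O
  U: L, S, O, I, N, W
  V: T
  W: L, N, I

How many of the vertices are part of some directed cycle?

7

A vertex is on a directed cycle iff it belongs to a strongly connected component of size ≥ 2 (or has a self-loop).
The vertices on cycles are {I, K, P, Q, T, U, W} — 7 in total.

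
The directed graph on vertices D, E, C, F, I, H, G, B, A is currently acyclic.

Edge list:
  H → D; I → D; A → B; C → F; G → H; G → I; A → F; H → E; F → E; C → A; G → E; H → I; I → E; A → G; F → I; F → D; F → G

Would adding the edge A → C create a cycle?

Yes

Adding A→C creates a cycle iff C can already reach A.
Path from C: C → A.
So C → … → A → C is a cycle.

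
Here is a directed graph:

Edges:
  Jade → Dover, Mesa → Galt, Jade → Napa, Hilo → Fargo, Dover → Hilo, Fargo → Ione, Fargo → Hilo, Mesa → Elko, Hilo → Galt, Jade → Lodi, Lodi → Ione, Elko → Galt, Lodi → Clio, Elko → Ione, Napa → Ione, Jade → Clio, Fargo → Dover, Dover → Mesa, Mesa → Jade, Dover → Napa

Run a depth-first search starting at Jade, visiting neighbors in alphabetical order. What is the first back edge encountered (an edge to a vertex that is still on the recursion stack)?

DFS from Jade (visiting neighbors in alphabetical order); mark gray on enter, black on exit:
Jade gray
  Clio gray
  Clio black
  Dover gray
    Hilo gray
      Fargo gray
        Fargo→Dover: Dover is gray → back edge
First back edge: Fargo → Dover.

Fargo→Dover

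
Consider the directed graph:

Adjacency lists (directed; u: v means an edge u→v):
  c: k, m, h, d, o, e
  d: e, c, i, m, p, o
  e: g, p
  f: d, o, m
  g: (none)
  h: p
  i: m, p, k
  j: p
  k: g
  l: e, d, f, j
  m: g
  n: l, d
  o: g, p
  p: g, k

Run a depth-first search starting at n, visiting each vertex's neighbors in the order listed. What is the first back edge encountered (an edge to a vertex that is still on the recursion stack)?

c→d

DFS from n (visiting each vertex's neighbors in the order listed); mark gray on enter, black on exit:
n gray
  l gray
    e gray
      g gray
      g black
      p gray
        p→g: g black — skip
        k gray
          k→g: g black — skip
        k black
      p black
    e black
    d gray
      d→e: e black — skip
      c gray
        c→k: k black — skip
        m gray
          m→g: g black — skip
        m black
        h gray
          h→p: p black — skip
        h black
        c→d: d is gray → back edge
First back edge: c → d.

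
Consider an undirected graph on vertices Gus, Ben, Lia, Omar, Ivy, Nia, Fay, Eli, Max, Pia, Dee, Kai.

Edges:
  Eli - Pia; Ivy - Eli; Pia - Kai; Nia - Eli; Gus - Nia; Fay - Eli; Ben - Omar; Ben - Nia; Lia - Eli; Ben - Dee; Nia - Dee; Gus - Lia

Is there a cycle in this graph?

Yes

DFS, tracking each vertex's parent; an edge to a visited non-parent vertex closes a cycle.
Start from Eli:
visit Eli (parent –)
  visit Pia (parent Eli)
    Pia–Eli: parent, skip
    visit Kai (parent Pia)
      Kai–Pia: parent, skip
  visit Lia (parent Eli)
    Lia–Eli: parent, skip
    visit Gus (parent Lia)
      visit Nia (parent Gus)
        visit Ben (parent Nia)
          visit Dee (parent Ben)
            Dee–Nia: Nia visited and ≠ parent → cycle
Cycle: Nia – Ben – Dee – Nia.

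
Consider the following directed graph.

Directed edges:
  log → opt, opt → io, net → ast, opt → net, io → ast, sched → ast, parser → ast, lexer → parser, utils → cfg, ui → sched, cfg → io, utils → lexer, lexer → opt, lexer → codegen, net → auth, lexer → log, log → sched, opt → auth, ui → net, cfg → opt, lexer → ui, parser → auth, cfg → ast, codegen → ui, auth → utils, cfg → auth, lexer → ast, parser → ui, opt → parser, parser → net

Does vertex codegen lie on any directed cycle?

Yes

codegen is on a cycle iff codegen can reach itself via ≥1 edge.
codegen → ui → net → auth → utils → lexer → codegen — yes.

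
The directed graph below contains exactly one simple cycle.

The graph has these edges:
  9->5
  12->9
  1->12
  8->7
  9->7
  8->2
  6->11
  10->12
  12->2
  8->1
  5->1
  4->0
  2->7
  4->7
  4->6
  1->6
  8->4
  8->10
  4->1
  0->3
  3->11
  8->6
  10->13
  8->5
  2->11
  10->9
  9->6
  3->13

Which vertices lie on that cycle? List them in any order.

1, 5, 9, 12

DFS with gray/black marking from 5:
5 gray
  1 gray
    12 gray
      9 gray
        6 gray
          11 gray
          11 black
        6 black
        9→5: 5 is gray → back edge
Back edge closes the cycle 5 → 1 → 12 → 9 → 5; its vertices are {1, 5, 9, 12}.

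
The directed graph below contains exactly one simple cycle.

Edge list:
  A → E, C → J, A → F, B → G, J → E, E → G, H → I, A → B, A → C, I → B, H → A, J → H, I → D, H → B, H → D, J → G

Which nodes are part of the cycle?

DFS with gray/black marking from A:
A gray
  B gray
    G gray
    G black
  B black
  C gray
    J gray
      J→G: G black — skip
      E gray
        E→G: G black — skip
      E black
      H gray
        H→A: A is gray → back edge
Back edge closes the cycle A → C → J → H → A; its vertices are {A, C, H, J}.

A, C, H, J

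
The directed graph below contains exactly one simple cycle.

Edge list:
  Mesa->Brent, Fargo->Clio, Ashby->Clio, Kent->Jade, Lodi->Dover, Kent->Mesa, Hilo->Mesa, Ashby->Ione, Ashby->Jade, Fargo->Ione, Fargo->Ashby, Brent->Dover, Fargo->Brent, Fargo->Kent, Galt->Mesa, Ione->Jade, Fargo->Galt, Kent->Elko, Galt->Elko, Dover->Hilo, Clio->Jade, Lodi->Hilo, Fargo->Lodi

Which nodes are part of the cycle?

DFS with gray/black marking from Brent:
Brent gray
  Dover gray
    Hilo gray
      Mesa gray
        Mesa→Brent: Brent is gray → back edge
Back edge closes the cycle Brent → Dover → Hilo → Mesa → Brent; its vertices are {Hilo, Mesa, Brent, Dover}.

Hilo, Mesa, Brent, Dover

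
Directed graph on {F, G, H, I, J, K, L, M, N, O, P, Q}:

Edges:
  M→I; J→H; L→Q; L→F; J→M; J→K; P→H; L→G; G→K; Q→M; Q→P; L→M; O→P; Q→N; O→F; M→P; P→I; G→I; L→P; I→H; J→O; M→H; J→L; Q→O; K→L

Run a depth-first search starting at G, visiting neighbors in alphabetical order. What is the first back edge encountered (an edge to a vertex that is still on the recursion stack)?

DFS from G (visiting neighbors in alphabetical order); mark gray on enter, black on exit:
G gray
  I gray
    H gray
    H black
  I black
  K gray
    L gray
      F gray
      F black
      L→G: G is gray → back edge
First back edge: L → G.

L→G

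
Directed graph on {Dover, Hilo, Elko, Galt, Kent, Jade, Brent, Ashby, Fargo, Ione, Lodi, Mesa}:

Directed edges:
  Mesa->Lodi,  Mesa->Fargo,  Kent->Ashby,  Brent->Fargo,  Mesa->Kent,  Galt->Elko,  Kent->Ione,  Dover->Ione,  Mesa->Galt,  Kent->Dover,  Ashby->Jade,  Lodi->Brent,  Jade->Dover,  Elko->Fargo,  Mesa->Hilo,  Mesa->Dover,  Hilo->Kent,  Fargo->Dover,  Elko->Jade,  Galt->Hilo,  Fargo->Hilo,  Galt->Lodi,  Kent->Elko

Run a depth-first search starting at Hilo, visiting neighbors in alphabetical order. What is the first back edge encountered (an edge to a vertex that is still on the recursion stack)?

Fargo→Hilo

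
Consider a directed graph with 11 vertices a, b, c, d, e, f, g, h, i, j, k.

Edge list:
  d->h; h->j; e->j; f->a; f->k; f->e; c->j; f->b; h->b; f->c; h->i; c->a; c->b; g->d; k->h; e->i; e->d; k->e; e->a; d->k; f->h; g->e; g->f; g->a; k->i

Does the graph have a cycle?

Yes

DFS with white/gray/black marking, starting from d:
d gray
  k gray
    i gray
    i black
    e gray
      e→d: d is gray → back edge
Back edge found, so a cycle exists: d → k → e → d.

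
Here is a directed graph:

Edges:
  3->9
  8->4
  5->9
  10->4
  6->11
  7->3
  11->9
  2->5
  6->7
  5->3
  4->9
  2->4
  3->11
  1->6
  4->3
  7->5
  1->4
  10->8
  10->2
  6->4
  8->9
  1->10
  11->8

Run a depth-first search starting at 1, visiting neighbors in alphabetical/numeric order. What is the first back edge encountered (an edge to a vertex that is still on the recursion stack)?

8->4

DFS from 1 (visiting neighbors in alphabetical/numeric order); mark gray on enter, black on exit:
1 gray
  4 gray
    3 gray
      9 gray
      9 black
      11 gray
        8 gray
          8→4: 4 is gray → back edge
First back edge: 8 → 4.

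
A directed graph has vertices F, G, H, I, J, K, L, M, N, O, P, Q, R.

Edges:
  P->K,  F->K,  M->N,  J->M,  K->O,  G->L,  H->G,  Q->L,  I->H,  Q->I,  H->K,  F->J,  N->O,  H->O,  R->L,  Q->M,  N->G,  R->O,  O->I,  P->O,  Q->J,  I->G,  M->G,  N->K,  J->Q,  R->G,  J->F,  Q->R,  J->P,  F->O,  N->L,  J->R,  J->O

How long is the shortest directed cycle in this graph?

For each vertex v, BFS finds the shortest path from v back to v.
The shortest such closed walk is Q → J → Q, length 2.

2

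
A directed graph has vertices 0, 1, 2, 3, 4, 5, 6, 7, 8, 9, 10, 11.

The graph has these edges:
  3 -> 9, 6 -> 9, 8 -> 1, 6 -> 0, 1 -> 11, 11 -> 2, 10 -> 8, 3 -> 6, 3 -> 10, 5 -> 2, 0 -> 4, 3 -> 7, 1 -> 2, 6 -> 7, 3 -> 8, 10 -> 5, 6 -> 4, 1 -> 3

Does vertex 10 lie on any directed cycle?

Yes

10 is on a cycle iff 10 can reach itself via ≥1 edge.
10 → 8 → 1 → 3 → 10 — yes.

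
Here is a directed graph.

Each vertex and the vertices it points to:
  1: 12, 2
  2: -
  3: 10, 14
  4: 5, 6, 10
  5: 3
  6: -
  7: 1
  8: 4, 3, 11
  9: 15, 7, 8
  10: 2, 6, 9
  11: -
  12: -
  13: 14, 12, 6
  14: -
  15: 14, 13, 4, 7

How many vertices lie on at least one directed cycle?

7

A vertex is on a directed cycle iff it belongs to a strongly connected component of size ≥ 2 (or has a self-loop).
The vertices on cycles are {3, 4, 5, 8, 9, 10, 15} — 7 in total.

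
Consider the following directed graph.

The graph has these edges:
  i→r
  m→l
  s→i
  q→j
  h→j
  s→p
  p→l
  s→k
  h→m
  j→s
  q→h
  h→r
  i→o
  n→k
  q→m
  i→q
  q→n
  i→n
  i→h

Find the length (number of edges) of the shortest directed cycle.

4

For each vertex v, BFS finds the shortest path from v back to v.
The shortest such closed walk is j → s → i → q → j, length 4.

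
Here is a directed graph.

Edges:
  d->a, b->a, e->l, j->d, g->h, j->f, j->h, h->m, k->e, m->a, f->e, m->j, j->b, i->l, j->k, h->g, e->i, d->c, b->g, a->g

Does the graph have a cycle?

DFS with white/gray/black marking, starting from d:
d gray
  c gray
  c black
  a gray
    g gray
      h gray
        h→g: g is gray → back edge
Back edge found, so a cycle exists: g → h → g.

Yes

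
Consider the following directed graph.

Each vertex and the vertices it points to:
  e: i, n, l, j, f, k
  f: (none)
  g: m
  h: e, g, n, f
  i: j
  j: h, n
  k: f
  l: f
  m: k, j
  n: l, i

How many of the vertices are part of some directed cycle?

7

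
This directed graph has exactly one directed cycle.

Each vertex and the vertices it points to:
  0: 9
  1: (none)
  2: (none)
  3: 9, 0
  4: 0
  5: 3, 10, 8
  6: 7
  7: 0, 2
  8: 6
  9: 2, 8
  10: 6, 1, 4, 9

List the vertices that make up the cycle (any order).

0, 6, 7, 8, 9

DFS with gray/black marking from 8:
8 gray
  6 gray
    7 gray
      0 gray
        9 gray
          2 gray
          2 black
          9→8: 8 is gray → back edge
Back edge closes the cycle 8 → 6 → 7 → 0 → 9 → 8; its vertices are {0, 6, 7, 8, 9}.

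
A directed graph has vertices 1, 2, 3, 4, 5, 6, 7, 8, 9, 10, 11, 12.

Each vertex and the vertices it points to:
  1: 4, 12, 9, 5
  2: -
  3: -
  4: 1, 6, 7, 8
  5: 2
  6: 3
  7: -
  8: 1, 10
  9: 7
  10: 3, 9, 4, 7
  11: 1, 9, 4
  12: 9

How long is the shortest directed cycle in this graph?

2

For each vertex v, BFS finds the shortest path from v back to v.
The shortest such closed walk is 1 → 4 → 1, length 2.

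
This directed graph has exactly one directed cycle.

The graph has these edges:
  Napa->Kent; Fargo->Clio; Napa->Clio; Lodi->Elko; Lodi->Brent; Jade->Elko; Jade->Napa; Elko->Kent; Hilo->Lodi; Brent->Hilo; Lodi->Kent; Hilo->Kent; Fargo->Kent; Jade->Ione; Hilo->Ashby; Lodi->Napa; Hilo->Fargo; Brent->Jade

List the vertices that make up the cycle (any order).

Hilo, Lodi, Brent

DFS with gray/black marking from Brent:
Brent gray
  Jade gray
    Elko gray
      Kent gray
      Kent black
    Elko black
    Ione gray
    Ione black
    Napa gray
      Napa→Kent: Kent black — skip
      Clio gray
      Clio black
    Napa black
  Jade black
  Hilo gray
    Ashby gray
    Ashby black
    Hilo→Kent: Kent black — skip
    Lodi gray
      Lodi→Napa: Napa black — skip
      Lodi→Brent: Brent is gray → back edge
Back edge closes the cycle Brent → Hilo → Lodi → Brent; its vertices are {Hilo, Lodi, Brent}.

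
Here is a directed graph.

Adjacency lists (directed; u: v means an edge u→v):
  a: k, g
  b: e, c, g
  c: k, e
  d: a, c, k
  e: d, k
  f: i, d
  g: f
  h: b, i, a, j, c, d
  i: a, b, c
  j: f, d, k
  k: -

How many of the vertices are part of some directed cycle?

8

A vertex is on a directed cycle iff it belongs to a strongly connected component of size ≥ 2 (or has a self-loop).
The vertices on cycles are {a, b, c, d, e, f, g, i} — 8 in total.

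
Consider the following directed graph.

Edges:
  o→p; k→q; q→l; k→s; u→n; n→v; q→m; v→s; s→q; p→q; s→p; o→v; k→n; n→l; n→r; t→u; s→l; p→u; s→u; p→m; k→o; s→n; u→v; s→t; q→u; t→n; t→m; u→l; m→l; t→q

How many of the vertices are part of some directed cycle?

A vertex is on a directed cycle iff it belongs to a strongly connected component of size ≥ 2 (or has a self-loop).
The vertices on cycles are {n, p, q, s, t, u, v} — 7 in total.

7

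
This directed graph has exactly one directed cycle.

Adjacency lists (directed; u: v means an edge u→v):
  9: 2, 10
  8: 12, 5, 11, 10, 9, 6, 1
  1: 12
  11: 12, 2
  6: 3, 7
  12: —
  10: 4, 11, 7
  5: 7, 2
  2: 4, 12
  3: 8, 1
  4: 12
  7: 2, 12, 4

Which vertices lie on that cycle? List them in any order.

DFS with gray/black marking from 3:
3 gray
  8 gray
    12 gray
    12 black
    5 gray
      7 gray
        2 gray
          4 gray
            4→12: 12 black — skip
          4 black
          2→12: 12 black — skip
        2 black
        7→12: 12 black — skip
        7→4: 4 black — skip
      7 black
      5→2: 2 black — skip
    5 black
    11 gray
      11→12: 12 black — skip
      11→2: 2 black — skip
    11 black
    10 gray
      10→4: 4 black — skip
      10→11: 11 black — skip
      10→7: 7 black — skip
    10 black
    9 gray
      9→2: 2 black — skip
      9→10: 10 black — skip
    9 black
    6 gray
      6→3: 3 is gray → back edge
Back edge closes the cycle 3 → 8 → 6 → 3; its vertices are {3, 6, 8}.

3, 6, 8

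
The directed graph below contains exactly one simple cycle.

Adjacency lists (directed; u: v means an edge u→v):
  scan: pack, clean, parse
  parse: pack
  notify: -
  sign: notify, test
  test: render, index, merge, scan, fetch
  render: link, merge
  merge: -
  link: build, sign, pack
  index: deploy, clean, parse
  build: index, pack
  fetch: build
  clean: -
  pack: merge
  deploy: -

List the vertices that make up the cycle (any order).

DFS with gray/black marking from link:
link gray
  build gray
    index gray
      deploy gray
      deploy black
      clean gray
      clean black
      parse gray
        pack gray
          merge gray
          merge black
        pack black
      parse black
    index black
    build→pack: pack black — skip
  build black
  sign gray
    notify gray
    notify black
    test gray
      render gray
        render→link: link is gray → back edge
Back edge closes the cycle link → sign → test → render → link; its vertices are {link, sign, test, render}.

link, sign, test, render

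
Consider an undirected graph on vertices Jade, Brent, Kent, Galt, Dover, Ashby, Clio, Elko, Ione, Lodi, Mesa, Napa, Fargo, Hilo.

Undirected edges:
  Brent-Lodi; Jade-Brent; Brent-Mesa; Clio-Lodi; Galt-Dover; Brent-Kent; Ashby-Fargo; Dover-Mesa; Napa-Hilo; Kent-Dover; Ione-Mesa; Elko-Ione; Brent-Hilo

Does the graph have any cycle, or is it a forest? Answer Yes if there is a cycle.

DFS, tracking each vertex's parent; an edge to a visited non-parent vertex closes a cycle.
Start from Lodi:
visit Lodi (parent –)
  visit Clio (parent Lodi)
    Clio–Lodi: parent, skip
  visit Brent (parent Lodi)
    Brent–Lodi: parent, skip
    visit Jade (parent Brent)
      Jade–Brent: parent, skip
    visit Kent (parent Brent)
      visit Dover (parent Kent)
        visit Mesa (parent Dover)
          visit Ione (parent Mesa)
            Ione–Mesa: parent, skip
            visit Elko (parent Ione)
              Elko–Ione: parent, skip
          Mesa–Brent: Brent visited and ≠ parent → cycle
Cycle: Brent – Kent – Dover – Mesa – Brent.

Yes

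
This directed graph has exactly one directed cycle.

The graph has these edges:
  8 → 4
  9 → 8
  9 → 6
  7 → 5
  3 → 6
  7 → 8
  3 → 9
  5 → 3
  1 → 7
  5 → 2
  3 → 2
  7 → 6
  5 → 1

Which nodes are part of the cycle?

1, 5, 7

DFS with gray/black marking from 1:
1 gray
  7 gray
    6 gray
    6 black
    5 gray
      3 gray
        9 gray
          9→6: 6 black — skip
          8 gray
            4 gray
            4 black
          8 black
        9 black
        2 gray
        2 black
        3→6: 6 black — skip
      3 black
      5→1: 1 is gray → back edge
Back edge closes the cycle 1 → 7 → 5 → 1; its vertices are {1, 5, 7}.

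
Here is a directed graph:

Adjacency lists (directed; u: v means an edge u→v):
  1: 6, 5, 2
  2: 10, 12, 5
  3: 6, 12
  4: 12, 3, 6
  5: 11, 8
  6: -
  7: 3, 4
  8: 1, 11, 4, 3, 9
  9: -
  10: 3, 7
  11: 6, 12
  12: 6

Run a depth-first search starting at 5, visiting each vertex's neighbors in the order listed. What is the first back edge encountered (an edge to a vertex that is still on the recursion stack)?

1->5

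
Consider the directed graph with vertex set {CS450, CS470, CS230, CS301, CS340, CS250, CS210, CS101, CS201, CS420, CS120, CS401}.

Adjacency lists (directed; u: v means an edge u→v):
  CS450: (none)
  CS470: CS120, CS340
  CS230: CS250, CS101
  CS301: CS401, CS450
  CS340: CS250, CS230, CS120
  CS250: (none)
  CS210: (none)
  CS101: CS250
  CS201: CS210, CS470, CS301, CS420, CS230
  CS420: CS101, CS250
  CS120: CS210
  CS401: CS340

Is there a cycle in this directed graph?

No

DFS with white/gray/black marking, starting from CS401:
CS401 gray
  CS340 gray
    CS250 gray
    CS250 black
    CS230 gray
      CS230→CS250: CS250 black — skip
      CS101 gray
        CS101→CS250: CS250 black — skip
      CS101 black
    CS230 black
    CS120 gray
      CS210 gray
      CS210 black
    CS120 black
  CS340 black
CS401 black
CS450 gray
CS450 black
CS470 gray
  CS470→CS120: CS120 black — skip
  CS470→CS340: CS340 black — skip
CS470 black
CS301 gray
  CS301→CS401: CS401 black — skip
  CS301→CS450: CS450 black — skip
CS301 black
CS201 gray
  CS201→CS210: CS210 black — skip
  CS201→CS470: CS470 black — skip
  CS201→CS301: CS301 black — skip
  CS420 gray
    CS420→CS101: CS101 black — skip
    CS420→CS250: CS250 black — skip
  CS420 black
  CS201→CS230: CS230 black — skip
CS201 black
Every edge goes to a white or black vertex — no back edge, so the graph is acyclic.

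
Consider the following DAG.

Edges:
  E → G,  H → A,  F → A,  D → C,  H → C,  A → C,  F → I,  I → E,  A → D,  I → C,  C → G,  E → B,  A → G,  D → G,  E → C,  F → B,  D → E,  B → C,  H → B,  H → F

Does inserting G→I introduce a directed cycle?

Yes

Adding G→I creates a cycle iff I can already reach G.
Path from I: I → E → G.
So I → … → G → I is a cycle.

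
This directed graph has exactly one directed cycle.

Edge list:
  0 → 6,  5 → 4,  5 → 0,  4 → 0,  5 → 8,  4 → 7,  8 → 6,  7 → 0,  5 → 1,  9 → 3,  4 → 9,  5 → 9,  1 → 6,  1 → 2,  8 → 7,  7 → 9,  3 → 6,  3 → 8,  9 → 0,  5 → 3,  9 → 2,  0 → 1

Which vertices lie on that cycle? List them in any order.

3, 7, 8, 9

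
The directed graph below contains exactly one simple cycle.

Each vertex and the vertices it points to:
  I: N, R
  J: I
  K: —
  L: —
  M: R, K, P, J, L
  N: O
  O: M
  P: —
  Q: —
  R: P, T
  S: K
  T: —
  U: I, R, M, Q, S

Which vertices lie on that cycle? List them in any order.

I, J, M, N, O

DFS with gray/black marking from M:
M gray
  R gray
    P gray
    P black
    T gray
    T black
  R black
  K gray
  K black
  M→P: P black — skip
  J gray
    I gray
      N gray
        O gray
          O→M: M is gray → back edge
Back edge closes the cycle M → J → I → N → O → M; its vertices are {I, J, M, N, O}.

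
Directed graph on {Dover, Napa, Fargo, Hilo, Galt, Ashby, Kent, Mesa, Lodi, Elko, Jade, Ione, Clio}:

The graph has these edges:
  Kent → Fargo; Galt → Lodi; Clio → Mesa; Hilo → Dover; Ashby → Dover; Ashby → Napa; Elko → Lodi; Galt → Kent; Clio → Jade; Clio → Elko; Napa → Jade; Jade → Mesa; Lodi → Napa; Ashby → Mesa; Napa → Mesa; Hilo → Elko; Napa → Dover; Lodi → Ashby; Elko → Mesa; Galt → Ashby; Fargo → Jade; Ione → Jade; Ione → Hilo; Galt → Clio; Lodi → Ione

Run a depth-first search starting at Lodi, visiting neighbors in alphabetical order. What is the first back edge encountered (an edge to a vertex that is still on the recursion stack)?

DFS from Lodi (visiting neighbors in alphabetical order); mark gray on enter, black on exit:
Lodi gray
  Ashby gray
    Dover gray
    Dover black
    Mesa gray
    Mesa black
    Napa gray
      Napa→Dover: Dover black — skip
      Jade gray
        Jade→Mesa: Mesa black — skip
      Jade black
      Napa→Mesa: Mesa black — skip
    Napa black
  Ashby black
  Ione gray
    Hilo gray
      Hilo→Dover: Dover black — skip
      Elko gray
        Elko→Lodi: Lodi is gray → back edge
First back edge: Elko → Lodi.

Elko→Lodi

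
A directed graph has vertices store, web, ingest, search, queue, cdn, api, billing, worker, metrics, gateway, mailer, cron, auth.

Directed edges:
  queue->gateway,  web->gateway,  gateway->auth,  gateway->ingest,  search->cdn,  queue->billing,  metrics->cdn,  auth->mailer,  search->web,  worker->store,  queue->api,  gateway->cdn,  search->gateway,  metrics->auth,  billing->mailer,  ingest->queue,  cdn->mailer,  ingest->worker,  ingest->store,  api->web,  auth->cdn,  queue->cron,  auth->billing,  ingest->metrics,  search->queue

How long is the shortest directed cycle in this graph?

For each vertex v, BFS finds the shortest path from v back to v.
The shortest such closed walk is gateway → ingest → queue → gateway, length 3.

3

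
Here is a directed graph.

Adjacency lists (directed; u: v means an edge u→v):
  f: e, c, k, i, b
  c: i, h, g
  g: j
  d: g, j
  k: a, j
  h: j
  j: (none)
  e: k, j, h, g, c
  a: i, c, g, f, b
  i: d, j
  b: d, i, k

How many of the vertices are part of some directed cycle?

5

A vertex is on a directed cycle iff it belongs to a strongly connected component of size ≥ 2 (or has a self-loop).
The vertices on cycles are {a, b, e, f, k} — 5 in total.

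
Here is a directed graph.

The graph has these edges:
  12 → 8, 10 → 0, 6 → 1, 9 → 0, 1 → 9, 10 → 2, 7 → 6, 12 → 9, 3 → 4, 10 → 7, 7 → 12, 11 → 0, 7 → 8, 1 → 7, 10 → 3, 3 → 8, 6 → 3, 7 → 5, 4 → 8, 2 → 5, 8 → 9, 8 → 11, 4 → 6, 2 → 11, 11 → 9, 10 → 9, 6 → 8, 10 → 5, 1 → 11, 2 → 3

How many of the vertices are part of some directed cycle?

5

A vertex is on a directed cycle iff it belongs to a strongly connected component of size ≥ 2 (or has a self-loop).
The vertices on cycles are {1, 3, 4, 6, 7} — 5 in total.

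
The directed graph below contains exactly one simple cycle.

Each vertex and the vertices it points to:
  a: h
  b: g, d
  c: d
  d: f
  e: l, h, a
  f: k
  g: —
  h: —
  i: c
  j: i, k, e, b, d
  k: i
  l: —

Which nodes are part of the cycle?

c, d, f, i, k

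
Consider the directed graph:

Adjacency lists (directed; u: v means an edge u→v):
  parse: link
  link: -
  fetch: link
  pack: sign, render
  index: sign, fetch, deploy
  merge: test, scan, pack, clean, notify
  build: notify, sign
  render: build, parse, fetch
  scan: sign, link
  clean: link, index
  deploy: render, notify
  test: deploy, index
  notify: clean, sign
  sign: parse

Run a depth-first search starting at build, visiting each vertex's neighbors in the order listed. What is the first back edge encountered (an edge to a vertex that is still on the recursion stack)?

render→build

DFS from build (visiting each vertex's neighbors in the order listed); mark gray on enter, black on exit:
build gray
  notify gray
    clean gray
      link gray
      link black
      index gray
        sign gray
          parse gray
            parse→link: link black — skip
          parse black
        sign black
        fetch gray
          fetch→link: link black — skip
        fetch black
        deploy gray
          render gray
            render→build: build is gray → back edge
First back edge: render → build.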